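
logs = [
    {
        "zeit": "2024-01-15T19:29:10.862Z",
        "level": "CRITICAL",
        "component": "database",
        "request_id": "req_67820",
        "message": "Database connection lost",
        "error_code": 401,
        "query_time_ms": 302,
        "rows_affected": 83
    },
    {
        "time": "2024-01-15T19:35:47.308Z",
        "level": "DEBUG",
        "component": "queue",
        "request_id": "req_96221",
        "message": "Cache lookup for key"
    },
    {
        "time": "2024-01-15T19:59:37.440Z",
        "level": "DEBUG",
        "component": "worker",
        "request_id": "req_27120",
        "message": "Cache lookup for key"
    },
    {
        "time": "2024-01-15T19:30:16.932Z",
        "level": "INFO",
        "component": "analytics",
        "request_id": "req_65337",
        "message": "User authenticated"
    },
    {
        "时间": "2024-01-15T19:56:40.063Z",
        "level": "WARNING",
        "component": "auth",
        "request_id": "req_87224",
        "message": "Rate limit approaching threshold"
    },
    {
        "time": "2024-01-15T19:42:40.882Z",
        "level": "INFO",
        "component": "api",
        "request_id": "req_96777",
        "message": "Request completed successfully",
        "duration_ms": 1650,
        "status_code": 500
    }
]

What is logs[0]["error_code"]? 401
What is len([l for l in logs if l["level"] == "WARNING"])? 1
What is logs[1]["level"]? "DEBUG"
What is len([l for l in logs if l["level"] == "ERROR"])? 0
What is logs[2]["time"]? "2024-01-15T19:59:37.440Z"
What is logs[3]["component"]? "analytics"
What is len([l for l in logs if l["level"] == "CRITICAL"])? 1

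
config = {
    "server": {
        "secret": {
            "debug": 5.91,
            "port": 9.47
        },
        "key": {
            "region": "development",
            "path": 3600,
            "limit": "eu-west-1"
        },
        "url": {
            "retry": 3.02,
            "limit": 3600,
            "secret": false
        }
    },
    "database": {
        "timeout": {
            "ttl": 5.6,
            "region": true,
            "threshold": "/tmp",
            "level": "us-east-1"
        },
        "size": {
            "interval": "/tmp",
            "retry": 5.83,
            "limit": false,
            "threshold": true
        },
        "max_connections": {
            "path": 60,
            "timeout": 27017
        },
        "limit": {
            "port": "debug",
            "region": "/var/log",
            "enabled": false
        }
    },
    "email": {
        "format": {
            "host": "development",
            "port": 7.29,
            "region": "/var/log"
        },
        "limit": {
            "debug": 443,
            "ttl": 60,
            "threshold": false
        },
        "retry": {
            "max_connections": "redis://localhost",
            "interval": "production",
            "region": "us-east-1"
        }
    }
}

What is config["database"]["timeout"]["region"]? True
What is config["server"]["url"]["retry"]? 3.02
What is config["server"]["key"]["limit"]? "eu-west-1"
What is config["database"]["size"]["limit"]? False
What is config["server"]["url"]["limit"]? 3600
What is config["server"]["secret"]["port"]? 9.47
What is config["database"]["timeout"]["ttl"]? 5.6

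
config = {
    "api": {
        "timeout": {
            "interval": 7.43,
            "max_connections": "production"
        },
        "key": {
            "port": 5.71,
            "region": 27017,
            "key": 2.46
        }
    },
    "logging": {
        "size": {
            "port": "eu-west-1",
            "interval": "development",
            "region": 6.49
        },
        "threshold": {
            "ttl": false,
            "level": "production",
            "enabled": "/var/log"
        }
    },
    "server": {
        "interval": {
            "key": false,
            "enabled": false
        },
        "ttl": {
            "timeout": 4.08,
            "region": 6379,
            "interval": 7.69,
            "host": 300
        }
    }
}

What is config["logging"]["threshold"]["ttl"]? False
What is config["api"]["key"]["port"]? 5.71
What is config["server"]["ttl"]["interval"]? 7.69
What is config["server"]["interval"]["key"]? False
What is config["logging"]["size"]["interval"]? "development"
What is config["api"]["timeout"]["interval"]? 7.43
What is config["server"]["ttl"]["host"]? 300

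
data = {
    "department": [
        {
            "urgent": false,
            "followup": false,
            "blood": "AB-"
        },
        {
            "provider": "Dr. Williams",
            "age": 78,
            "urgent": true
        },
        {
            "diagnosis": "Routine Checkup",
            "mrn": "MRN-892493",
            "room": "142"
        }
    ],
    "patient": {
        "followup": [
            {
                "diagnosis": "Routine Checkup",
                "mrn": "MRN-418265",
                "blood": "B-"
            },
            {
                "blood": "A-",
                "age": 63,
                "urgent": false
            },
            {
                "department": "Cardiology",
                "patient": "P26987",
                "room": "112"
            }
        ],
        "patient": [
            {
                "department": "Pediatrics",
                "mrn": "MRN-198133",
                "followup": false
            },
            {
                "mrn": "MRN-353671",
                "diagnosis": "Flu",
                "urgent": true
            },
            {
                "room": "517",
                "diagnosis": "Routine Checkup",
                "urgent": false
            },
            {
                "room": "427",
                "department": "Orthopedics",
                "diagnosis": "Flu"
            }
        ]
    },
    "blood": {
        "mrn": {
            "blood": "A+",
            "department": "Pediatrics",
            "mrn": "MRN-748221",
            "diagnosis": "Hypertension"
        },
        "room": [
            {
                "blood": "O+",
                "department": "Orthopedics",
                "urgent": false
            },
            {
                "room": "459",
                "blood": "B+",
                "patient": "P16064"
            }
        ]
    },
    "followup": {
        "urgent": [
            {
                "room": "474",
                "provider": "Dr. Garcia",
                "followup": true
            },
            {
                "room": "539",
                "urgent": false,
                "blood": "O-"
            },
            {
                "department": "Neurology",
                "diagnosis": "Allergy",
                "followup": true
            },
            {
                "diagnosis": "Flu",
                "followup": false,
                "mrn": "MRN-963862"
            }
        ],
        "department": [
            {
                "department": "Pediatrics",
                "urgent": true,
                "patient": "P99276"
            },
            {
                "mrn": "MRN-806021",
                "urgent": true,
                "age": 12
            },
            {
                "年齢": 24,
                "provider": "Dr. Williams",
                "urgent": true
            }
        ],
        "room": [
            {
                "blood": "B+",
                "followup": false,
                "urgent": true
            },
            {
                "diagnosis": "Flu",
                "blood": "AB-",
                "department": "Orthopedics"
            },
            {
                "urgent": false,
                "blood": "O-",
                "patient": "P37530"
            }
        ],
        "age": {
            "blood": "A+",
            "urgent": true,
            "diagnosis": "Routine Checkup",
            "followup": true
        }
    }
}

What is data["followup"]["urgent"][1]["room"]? "539"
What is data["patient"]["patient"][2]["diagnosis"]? "Routine Checkup"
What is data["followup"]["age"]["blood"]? "A+"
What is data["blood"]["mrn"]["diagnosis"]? "Hypertension"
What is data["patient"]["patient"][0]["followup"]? False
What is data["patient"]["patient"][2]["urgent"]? False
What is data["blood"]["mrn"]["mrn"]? "MRN-748221"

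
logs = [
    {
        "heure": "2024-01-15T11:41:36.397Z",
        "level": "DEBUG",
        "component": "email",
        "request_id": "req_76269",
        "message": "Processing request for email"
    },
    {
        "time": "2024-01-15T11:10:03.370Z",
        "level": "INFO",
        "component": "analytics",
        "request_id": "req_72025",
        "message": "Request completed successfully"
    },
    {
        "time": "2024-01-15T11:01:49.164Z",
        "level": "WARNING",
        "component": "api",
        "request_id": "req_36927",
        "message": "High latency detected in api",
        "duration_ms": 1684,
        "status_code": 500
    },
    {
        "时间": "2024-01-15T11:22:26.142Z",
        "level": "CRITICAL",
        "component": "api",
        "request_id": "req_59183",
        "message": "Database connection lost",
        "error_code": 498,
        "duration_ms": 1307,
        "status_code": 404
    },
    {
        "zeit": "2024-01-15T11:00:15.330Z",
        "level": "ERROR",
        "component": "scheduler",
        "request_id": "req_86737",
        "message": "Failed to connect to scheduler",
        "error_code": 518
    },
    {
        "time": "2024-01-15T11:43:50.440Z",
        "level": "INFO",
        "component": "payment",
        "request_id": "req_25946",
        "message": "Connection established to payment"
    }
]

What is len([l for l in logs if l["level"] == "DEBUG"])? 1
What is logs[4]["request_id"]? "req_86737"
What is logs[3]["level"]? "CRITICAL"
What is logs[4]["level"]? "ERROR"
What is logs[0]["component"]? "email"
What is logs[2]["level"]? "WARNING"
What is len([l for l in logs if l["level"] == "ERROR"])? 1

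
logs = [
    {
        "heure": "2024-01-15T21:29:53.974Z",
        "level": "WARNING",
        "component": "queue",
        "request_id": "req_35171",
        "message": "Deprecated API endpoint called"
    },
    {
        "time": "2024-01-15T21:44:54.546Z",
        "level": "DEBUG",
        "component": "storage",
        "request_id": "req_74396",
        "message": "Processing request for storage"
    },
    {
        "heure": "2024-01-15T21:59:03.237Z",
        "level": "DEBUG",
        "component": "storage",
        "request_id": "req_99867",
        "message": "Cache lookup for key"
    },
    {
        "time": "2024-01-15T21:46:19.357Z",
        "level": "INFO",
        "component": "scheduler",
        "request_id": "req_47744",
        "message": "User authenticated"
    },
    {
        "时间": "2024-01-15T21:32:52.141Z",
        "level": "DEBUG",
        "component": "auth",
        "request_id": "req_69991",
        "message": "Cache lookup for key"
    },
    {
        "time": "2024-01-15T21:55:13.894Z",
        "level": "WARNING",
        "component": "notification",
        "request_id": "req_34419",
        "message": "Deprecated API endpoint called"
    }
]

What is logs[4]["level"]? "DEBUG"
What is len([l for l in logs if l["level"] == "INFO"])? 1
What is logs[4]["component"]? "auth"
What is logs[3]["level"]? "INFO"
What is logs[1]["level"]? "DEBUG"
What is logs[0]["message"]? "Deprecated API endpoint called"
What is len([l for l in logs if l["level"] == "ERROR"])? 0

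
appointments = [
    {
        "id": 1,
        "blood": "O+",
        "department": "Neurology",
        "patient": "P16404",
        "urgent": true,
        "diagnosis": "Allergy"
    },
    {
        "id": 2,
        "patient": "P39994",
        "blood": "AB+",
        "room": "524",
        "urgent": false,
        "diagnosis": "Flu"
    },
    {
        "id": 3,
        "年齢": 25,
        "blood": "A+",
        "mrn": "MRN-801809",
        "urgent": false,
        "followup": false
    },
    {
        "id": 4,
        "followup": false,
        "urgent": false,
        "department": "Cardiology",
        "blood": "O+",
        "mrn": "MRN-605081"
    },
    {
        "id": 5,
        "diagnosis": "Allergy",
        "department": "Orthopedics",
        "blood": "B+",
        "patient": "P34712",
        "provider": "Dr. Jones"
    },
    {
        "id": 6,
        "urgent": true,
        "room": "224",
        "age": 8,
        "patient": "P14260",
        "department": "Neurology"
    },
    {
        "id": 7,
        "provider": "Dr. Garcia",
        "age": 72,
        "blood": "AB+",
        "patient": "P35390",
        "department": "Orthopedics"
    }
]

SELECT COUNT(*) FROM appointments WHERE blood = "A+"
1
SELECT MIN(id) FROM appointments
1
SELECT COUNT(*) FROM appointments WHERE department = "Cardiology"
1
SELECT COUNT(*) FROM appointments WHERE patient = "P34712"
1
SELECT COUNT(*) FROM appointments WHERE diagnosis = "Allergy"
2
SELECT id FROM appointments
[1, 2, 3, 4, 5, 6, 7]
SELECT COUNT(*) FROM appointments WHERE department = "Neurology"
2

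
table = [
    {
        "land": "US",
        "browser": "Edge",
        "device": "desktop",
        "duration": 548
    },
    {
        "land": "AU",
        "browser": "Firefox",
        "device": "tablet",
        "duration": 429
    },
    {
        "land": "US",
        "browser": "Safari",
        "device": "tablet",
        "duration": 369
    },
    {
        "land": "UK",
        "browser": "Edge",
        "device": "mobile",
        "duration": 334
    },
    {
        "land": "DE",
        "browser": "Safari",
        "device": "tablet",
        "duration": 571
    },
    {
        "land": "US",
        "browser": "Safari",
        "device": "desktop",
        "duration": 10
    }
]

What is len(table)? 6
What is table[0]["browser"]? "Edge"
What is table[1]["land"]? "AU"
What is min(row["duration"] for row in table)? 10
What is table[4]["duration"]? 571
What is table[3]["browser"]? "Edge"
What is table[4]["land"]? "DE"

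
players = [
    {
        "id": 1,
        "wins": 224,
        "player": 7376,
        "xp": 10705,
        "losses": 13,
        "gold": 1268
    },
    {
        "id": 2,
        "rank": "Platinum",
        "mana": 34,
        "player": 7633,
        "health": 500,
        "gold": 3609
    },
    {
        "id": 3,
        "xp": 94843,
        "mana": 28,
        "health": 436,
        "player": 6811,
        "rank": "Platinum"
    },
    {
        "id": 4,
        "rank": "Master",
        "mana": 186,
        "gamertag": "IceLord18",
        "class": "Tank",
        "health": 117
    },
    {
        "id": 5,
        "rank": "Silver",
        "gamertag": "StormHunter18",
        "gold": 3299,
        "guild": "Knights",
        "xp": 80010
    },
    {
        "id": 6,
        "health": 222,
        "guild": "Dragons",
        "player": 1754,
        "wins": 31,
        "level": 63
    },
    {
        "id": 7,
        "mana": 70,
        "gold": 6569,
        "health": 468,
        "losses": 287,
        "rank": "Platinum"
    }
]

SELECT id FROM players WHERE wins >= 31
[1, 6]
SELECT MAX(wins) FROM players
224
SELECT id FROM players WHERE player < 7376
[3, 6]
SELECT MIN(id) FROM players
1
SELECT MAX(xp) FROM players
94843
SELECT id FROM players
[1, 2, 3, 4, 5, 6, 7]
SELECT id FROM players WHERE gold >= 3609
[2, 7]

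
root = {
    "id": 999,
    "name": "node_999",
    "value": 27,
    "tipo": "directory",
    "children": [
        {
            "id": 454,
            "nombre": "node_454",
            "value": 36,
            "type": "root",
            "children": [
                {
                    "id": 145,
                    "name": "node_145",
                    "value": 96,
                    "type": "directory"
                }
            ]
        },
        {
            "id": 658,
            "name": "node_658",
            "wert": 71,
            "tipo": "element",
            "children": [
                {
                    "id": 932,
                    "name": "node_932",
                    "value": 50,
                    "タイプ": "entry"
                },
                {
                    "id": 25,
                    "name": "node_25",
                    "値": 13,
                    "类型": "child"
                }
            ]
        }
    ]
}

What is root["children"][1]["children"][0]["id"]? 932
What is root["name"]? "node_999"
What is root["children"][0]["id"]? 454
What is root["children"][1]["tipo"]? "element"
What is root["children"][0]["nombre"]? "node_454"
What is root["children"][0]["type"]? "root"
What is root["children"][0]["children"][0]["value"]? 96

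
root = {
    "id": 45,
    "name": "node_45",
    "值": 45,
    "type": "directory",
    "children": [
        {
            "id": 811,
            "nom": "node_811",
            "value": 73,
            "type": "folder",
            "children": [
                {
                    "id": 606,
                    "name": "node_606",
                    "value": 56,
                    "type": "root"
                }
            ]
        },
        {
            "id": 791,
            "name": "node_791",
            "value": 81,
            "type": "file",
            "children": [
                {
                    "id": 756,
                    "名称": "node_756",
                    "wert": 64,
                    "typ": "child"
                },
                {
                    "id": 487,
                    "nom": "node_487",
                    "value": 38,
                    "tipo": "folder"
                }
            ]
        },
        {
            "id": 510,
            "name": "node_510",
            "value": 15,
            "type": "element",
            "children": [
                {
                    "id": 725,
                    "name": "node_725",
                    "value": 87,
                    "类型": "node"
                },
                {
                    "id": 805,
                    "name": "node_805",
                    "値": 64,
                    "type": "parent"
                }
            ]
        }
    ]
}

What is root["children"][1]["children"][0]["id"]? 756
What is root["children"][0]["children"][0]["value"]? 56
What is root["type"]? "directory"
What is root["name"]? "node_45"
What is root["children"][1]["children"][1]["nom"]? "node_487"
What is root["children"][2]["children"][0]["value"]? 87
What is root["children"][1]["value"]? 81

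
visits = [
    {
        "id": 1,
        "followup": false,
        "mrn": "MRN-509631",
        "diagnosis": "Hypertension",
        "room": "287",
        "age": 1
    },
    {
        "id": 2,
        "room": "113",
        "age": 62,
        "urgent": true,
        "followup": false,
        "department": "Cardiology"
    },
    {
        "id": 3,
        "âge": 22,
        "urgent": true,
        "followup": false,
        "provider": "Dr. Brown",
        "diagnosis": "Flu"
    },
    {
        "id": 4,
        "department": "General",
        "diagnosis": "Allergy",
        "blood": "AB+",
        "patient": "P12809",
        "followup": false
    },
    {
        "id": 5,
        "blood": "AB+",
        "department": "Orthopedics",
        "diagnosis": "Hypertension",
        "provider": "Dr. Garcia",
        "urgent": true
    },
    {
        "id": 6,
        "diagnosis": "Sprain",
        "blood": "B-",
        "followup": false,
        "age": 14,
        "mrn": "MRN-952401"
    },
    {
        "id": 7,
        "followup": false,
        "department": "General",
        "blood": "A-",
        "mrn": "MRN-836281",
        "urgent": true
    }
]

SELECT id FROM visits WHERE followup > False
[]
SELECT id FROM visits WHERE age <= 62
[1, 2, 6]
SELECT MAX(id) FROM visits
7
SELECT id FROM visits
[1, 2, 3, 4, 5, 6, 7]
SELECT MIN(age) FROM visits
1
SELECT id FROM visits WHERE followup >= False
[1, 2, 3, 4, 6, 7]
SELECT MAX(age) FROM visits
62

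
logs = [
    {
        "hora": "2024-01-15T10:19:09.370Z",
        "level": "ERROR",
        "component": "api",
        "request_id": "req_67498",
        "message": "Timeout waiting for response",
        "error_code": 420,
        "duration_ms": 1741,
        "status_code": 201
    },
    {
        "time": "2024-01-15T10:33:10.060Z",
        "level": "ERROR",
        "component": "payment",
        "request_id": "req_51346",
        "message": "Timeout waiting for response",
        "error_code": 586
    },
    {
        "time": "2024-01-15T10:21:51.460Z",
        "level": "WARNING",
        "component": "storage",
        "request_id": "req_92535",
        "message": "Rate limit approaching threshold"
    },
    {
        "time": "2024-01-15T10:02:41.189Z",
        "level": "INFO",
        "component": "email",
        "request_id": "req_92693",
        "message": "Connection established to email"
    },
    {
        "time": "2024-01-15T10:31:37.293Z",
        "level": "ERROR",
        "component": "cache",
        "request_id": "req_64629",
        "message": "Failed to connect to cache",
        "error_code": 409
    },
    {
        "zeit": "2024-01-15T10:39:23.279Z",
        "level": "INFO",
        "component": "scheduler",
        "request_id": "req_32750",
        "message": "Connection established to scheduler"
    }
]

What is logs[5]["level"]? "INFO"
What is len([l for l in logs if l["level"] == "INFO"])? 2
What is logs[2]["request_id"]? "req_92535"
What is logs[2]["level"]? "WARNING"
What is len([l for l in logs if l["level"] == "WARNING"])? 1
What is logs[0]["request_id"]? "req_67498"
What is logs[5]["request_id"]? "req_32750"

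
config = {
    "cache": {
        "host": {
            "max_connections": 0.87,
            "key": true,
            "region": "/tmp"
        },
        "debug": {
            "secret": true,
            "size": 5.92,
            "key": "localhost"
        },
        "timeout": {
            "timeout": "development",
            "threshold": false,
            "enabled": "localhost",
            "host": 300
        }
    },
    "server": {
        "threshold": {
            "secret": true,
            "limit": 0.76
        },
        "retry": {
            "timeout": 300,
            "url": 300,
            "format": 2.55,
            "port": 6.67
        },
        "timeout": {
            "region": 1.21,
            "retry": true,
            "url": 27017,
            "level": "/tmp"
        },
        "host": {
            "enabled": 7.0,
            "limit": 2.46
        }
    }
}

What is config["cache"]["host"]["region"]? "/tmp"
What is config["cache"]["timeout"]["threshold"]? False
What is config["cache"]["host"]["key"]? True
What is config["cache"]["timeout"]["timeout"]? "development"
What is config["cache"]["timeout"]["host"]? 300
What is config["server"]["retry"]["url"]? 300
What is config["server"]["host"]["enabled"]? 7.0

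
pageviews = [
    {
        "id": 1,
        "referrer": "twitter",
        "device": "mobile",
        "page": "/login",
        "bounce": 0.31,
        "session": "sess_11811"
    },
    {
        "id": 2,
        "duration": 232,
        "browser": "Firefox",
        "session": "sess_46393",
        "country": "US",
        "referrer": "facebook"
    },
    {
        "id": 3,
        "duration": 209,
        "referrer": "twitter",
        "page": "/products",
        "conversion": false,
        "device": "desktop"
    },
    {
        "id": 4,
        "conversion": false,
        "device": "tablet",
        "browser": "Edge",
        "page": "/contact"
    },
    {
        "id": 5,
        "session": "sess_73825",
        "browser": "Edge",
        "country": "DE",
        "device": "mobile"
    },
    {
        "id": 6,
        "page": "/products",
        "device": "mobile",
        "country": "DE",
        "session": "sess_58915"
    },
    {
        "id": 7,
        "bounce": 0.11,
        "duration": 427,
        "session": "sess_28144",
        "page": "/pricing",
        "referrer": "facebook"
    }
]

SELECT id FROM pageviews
[1, 2, 3, 4, 5, 6, 7]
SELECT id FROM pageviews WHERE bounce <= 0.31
[1, 7]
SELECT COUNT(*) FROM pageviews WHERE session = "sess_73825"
1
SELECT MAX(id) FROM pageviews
7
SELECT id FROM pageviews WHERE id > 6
[7]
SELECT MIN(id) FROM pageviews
1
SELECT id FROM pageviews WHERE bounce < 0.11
[]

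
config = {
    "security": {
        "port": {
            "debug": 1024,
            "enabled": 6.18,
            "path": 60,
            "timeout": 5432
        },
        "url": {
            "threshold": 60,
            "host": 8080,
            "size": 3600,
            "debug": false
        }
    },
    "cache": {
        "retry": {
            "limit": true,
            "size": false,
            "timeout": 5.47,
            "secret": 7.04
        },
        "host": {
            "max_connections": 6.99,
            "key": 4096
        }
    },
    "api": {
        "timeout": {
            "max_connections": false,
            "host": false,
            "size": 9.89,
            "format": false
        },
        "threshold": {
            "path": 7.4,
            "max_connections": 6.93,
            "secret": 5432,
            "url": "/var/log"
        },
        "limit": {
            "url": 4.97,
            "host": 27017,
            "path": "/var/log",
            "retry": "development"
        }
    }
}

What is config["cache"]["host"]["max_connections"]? 6.99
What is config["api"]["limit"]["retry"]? "development"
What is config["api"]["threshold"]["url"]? "/var/log"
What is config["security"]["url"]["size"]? 3600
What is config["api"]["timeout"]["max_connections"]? False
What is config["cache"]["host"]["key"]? 4096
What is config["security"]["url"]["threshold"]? 60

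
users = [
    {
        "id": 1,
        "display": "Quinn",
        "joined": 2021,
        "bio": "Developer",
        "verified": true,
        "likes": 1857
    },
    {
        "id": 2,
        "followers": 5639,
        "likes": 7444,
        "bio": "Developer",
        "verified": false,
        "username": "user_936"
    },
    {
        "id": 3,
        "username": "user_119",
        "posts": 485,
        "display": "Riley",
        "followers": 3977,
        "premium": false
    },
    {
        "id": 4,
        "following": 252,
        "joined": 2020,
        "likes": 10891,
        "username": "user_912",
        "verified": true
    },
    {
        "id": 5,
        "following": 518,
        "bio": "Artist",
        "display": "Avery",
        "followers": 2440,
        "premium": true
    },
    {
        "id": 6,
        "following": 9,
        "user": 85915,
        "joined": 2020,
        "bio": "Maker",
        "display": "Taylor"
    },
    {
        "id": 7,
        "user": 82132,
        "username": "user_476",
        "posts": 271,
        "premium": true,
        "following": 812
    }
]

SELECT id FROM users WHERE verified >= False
[1, 2, 4]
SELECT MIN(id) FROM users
1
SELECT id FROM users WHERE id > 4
[5, 6, 7]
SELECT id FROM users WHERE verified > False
[1, 4]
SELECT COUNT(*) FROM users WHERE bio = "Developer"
2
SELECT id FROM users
[1, 2, 3, 4, 5, 6, 7]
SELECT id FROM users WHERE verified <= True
[1, 2, 4]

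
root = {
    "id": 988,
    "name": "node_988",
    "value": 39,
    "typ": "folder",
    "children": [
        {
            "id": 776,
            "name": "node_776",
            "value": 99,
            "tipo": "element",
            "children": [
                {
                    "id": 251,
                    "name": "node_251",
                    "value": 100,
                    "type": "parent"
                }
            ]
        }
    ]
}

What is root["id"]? 988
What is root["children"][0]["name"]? "node_776"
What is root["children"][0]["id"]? 776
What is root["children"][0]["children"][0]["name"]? "node_251"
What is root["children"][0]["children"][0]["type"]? "parent"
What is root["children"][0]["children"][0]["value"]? 100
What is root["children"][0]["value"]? 99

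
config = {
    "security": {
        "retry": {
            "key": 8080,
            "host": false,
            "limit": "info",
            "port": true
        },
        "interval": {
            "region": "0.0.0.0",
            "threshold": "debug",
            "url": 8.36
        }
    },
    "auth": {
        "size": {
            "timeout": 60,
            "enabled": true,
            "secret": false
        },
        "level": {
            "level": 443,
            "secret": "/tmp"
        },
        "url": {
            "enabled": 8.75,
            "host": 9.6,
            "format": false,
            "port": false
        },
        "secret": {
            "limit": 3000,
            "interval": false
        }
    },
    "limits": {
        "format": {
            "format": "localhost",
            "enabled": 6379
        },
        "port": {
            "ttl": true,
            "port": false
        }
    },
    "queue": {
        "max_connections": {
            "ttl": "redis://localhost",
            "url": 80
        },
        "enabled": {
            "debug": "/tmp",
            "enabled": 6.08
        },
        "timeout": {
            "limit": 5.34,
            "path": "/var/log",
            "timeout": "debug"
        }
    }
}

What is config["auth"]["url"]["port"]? False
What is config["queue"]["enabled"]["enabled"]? 6.08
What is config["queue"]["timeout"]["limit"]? 5.34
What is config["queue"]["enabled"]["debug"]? "/tmp"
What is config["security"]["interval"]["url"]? 8.36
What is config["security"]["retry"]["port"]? True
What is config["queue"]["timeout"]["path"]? "/var/log"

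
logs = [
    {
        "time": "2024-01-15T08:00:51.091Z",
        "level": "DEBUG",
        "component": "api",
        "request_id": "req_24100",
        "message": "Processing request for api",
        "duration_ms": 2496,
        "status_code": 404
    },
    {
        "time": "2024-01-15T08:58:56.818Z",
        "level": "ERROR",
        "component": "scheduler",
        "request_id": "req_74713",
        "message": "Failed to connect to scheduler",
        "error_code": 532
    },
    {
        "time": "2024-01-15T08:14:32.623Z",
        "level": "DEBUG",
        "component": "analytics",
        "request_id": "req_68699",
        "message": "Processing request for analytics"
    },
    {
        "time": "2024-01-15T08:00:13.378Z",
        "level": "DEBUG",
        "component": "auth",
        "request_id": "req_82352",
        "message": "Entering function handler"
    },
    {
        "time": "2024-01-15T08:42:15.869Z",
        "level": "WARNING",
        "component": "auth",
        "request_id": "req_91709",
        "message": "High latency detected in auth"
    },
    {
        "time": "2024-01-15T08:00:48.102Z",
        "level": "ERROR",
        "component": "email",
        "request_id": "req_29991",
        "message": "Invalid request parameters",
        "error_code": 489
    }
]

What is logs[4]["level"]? "WARNING"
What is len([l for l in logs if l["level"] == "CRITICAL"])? 0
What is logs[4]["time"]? "2024-01-15T08:42:15.869Z"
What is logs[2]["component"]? "analytics"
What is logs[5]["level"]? "ERROR"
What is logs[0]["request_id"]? "req_24100"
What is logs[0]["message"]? "Processing request for api"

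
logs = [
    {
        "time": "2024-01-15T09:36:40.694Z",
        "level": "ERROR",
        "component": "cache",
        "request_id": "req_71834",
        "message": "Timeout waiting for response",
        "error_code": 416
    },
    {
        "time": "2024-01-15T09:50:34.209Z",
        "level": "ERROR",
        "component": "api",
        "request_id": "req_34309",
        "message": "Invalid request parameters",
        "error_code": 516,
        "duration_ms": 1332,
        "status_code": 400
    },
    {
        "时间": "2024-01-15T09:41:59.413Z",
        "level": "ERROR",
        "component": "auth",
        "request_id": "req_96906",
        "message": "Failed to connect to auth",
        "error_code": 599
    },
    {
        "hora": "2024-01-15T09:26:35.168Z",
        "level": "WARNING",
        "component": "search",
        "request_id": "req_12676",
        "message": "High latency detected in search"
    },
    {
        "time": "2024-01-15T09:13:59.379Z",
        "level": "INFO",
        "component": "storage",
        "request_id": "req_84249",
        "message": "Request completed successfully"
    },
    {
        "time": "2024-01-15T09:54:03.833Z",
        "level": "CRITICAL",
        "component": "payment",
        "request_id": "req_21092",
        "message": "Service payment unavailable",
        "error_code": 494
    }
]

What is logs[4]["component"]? "storage"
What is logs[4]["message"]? "Request completed successfully"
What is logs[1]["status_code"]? 400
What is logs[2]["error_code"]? 599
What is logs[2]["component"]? "auth"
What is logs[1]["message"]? "Invalid request parameters"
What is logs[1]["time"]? "2024-01-15T09:50:34.209Z"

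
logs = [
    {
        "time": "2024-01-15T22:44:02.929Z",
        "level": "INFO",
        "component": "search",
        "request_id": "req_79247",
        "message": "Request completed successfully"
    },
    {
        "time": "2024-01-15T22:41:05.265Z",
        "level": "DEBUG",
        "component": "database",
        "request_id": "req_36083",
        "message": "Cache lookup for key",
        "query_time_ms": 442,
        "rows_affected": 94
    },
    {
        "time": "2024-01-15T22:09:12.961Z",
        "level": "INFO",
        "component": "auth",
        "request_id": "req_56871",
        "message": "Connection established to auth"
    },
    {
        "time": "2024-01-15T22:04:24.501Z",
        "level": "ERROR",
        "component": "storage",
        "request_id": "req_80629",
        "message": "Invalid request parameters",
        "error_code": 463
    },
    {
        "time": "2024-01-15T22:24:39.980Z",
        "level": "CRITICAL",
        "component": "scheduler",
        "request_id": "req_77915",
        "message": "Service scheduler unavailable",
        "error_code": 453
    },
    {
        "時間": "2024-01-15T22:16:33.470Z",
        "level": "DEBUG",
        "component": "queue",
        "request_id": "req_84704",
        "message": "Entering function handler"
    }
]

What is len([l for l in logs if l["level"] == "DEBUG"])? 2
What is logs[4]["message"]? "Service scheduler unavailable"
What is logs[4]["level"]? "CRITICAL"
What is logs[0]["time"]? "2024-01-15T22:44:02.929Z"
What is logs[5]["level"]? "DEBUG"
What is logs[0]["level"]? "INFO"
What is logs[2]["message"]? "Connection established to auth"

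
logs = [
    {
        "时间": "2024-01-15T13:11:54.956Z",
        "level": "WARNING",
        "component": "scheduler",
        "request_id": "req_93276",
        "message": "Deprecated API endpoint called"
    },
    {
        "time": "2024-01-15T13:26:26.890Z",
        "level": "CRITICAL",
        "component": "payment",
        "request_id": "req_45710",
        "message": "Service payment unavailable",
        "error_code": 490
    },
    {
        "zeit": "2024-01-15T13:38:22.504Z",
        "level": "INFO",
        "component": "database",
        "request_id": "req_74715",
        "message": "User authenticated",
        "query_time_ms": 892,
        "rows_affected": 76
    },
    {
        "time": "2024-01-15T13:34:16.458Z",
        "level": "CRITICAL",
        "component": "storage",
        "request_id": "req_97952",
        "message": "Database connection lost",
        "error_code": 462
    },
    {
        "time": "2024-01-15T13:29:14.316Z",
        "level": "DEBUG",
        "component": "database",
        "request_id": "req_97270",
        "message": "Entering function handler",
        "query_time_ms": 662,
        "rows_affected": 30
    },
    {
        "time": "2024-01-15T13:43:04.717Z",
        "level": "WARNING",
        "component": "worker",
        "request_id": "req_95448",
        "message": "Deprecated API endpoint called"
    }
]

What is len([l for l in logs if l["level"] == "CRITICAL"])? 2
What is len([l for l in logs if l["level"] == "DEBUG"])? 1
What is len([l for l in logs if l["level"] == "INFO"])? 1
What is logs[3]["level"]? "CRITICAL"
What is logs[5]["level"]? "WARNING"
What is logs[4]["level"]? "DEBUG"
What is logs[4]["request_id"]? "req_97270"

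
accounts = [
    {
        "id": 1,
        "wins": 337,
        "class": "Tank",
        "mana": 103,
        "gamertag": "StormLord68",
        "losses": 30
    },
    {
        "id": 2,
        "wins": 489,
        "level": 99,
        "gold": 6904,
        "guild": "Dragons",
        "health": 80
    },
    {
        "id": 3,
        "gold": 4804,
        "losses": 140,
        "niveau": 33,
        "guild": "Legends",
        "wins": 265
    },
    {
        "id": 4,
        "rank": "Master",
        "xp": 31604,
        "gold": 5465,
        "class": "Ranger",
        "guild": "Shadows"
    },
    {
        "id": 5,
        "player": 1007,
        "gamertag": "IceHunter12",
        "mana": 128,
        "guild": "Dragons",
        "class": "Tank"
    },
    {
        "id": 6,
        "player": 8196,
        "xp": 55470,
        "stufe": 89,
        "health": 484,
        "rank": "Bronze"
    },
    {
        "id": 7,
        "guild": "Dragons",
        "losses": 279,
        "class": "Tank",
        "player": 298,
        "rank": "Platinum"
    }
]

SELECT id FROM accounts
[1, 2, 3, 4, 5, 6, 7]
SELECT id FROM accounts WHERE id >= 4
[4, 5, 6, 7]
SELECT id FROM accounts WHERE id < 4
[1, 2, 3]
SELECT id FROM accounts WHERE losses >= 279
[7]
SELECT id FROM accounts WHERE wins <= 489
[1, 2, 3]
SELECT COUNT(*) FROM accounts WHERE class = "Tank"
3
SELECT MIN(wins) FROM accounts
265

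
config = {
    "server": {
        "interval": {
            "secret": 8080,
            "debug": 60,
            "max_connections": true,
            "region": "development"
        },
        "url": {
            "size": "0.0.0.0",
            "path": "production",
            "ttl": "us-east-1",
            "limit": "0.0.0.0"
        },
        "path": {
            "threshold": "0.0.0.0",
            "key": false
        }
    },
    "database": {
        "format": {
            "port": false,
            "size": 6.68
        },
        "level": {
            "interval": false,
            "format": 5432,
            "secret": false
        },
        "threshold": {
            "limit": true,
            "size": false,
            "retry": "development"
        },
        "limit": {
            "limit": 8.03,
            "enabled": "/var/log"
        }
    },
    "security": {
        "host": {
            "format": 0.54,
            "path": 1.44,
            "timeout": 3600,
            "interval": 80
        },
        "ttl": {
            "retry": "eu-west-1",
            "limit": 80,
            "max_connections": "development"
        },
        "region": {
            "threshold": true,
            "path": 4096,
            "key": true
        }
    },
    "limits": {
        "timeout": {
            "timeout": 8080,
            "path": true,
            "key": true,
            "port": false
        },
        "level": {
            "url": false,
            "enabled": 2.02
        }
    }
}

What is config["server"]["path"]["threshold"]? "0.0.0.0"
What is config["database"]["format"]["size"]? 6.68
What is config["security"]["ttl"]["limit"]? 80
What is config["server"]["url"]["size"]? "0.0.0.0"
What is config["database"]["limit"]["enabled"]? "/var/log"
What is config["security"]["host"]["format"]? 0.54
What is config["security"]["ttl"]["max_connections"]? "development"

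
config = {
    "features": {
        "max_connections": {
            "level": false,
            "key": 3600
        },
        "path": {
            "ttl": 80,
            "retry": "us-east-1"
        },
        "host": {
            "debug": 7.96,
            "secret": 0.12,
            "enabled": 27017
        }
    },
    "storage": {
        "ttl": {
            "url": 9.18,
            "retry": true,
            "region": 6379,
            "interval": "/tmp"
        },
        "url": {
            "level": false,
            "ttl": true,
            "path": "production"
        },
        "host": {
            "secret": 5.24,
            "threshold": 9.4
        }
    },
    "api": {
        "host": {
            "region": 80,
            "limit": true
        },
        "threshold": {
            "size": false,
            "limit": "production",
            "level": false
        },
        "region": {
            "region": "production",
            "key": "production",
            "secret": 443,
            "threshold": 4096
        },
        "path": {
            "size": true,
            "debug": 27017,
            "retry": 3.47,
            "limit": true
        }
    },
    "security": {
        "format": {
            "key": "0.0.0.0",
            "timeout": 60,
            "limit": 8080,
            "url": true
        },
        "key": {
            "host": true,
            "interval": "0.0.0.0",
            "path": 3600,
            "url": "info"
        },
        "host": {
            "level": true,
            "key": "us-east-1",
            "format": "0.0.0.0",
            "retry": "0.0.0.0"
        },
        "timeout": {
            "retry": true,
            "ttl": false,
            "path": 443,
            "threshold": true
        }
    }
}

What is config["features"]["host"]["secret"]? 0.12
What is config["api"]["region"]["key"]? "production"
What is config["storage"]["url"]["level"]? False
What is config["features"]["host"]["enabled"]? 27017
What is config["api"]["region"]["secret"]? 443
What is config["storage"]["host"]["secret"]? 5.24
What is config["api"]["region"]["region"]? "production"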